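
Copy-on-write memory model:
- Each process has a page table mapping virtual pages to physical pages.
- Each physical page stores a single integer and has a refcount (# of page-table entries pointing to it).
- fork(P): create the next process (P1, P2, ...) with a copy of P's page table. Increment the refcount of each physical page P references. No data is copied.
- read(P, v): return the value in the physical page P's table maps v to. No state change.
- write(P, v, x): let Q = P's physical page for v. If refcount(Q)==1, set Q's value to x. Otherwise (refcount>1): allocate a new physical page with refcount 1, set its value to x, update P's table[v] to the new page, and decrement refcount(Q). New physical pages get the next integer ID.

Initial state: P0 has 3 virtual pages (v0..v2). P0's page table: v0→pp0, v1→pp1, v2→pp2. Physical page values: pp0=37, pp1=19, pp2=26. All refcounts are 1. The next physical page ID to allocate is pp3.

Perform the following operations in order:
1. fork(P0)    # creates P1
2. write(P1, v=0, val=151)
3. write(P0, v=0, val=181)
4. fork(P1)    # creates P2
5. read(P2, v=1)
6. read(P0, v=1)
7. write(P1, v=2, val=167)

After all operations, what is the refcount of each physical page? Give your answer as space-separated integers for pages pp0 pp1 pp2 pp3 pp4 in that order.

Op 1: fork(P0) -> P1. 3 ppages; refcounts: pp0:2 pp1:2 pp2:2
Op 2: write(P1, v0, 151). refcount(pp0)=2>1 -> COPY to pp3. 4 ppages; refcounts: pp0:1 pp1:2 pp2:2 pp3:1
Op 3: write(P0, v0, 181). refcount(pp0)=1 -> write in place. 4 ppages; refcounts: pp0:1 pp1:2 pp2:2 pp3:1
Op 4: fork(P1) -> P2. 4 ppages; refcounts: pp0:1 pp1:3 pp2:3 pp3:2
Op 5: read(P2, v1) -> 19. No state change.
Op 6: read(P0, v1) -> 19. No state change.
Op 7: write(P1, v2, 167). refcount(pp2)=3>1 -> COPY to pp4. 5 ppages; refcounts: pp0:1 pp1:3 pp2:2 pp3:2 pp4:1

Answer: 1 3 2 2 1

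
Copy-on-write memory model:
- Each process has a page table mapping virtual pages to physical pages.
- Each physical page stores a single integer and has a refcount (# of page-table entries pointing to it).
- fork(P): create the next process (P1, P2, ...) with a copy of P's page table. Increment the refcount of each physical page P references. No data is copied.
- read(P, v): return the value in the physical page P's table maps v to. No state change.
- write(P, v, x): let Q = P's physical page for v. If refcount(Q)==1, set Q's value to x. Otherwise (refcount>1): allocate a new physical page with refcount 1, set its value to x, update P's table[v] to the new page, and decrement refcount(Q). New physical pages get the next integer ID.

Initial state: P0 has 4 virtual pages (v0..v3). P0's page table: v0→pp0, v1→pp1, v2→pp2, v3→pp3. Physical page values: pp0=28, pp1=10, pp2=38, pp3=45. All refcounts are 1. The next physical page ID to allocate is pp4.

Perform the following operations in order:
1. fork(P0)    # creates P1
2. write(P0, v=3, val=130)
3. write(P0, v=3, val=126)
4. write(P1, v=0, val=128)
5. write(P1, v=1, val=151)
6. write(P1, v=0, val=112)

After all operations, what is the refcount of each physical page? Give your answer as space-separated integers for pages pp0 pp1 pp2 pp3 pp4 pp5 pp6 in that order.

Answer: 1 1 2 1 1 1 1

Derivation:
Op 1: fork(P0) -> P1. 4 ppages; refcounts: pp0:2 pp1:2 pp2:2 pp3:2
Op 2: write(P0, v3, 130). refcount(pp3)=2>1 -> COPY to pp4. 5 ppages; refcounts: pp0:2 pp1:2 pp2:2 pp3:1 pp4:1
Op 3: write(P0, v3, 126). refcount(pp4)=1 -> write in place. 5 ppages; refcounts: pp0:2 pp1:2 pp2:2 pp3:1 pp4:1
Op 4: write(P1, v0, 128). refcount(pp0)=2>1 -> COPY to pp5. 6 ppages; refcounts: pp0:1 pp1:2 pp2:2 pp3:1 pp4:1 pp5:1
Op 5: write(P1, v1, 151). refcount(pp1)=2>1 -> COPY to pp6. 7 ppages; refcounts: pp0:1 pp1:1 pp2:2 pp3:1 pp4:1 pp5:1 pp6:1
Op 6: write(P1, v0, 112). refcount(pp5)=1 -> write in place. 7 ppages; refcounts: pp0:1 pp1:1 pp2:2 pp3:1 pp4:1 pp5:1 pp6:1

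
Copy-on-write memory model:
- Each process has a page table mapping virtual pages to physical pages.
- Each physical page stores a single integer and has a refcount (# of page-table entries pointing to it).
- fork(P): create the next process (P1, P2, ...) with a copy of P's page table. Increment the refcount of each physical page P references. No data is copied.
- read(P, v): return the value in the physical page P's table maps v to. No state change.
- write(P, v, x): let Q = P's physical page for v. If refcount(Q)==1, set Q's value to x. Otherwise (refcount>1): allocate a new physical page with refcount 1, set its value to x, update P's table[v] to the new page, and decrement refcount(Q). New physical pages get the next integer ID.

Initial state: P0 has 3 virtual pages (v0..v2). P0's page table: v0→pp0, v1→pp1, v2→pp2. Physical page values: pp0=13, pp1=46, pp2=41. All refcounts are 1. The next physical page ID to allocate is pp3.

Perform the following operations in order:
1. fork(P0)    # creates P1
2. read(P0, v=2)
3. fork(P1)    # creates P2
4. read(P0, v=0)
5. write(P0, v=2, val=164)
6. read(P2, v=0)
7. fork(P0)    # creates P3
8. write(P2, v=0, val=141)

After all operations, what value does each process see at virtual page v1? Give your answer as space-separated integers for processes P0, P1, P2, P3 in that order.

Answer: 46 46 46 46

Derivation:
Op 1: fork(P0) -> P1. 3 ppages; refcounts: pp0:2 pp1:2 pp2:2
Op 2: read(P0, v2) -> 41. No state change.
Op 3: fork(P1) -> P2. 3 ppages; refcounts: pp0:3 pp1:3 pp2:3
Op 4: read(P0, v0) -> 13. No state change.
Op 5: write(P0, v2, 164). refcount(pp2)=3>1 -> COPY to pp3. 4 ppages; refcounts: pp0:3 pp1:3 pp2:2 pp3:1
Op 6: read(P2, v0) -> 13. No state change.
Op 7: fork(P0) -> P3. 4 ppages; refcounts: pp0:4 pp1:4 pp2:2 pp3:2
Op 8: write(P2, v0, 141). refcount(pp0)=4>1 -> COPY to pp4. 5 ppages; refcounts: pp0:3 pp1:4 pp2:2 pp3:2 pp4:1
P0: v1 -> pp1 = 46
P1: v1 -> pp1 = 46
P2: v1 -> pp1 = 46
P3: v1 -> pp1 = 46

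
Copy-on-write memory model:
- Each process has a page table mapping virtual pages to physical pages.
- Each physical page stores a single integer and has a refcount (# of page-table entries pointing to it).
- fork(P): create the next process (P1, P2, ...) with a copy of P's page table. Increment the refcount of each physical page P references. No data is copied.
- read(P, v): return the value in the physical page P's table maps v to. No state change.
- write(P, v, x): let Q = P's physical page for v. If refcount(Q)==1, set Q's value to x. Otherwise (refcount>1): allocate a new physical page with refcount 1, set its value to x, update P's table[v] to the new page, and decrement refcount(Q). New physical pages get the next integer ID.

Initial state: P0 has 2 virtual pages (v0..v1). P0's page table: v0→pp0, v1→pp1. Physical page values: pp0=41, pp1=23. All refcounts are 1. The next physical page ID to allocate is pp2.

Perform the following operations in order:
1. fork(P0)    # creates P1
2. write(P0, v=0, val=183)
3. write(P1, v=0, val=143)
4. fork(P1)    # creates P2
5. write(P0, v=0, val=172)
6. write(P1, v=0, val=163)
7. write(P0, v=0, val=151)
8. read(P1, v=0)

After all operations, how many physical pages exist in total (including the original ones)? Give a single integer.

Answer: 4

Derivation:
Op 1: fork(P0) -> P1. 2 ppages; refcounts: pp0:2 pp1:2
Op 2: write(P0, v0, 183). refcount(pp0)=2>1 -> COPY to pp2. 3 ppages; refcounts: pp0:1 pp1:2 pp2:1
Op 3: write(P1, v0, 143). refcount(pp0)=1 -> write in place. 3 ppages; refcounts: pp0:1 pp1:2 pp2:1
Op 4: fork(P1) -> P2. 3 ppages; refcounts: pp0:2 pp1:3 pp2:1
Op 5: write(P0, v0, 172). refcount(pp2)=1 -> write in place. 3 ppages; refcounts: pp0:2 pp1:3 pp2:1
Op 6: write(P1, v0, 163). refcount(pp0)=2>1 -> COPY to pp3. 4 ppages; refcounts: pp0:1 pp1:3 pp2:1 pp3:1
Op 7: write(P0, v0, 151). refcount(pp2)=1 -> write in place. 4 ppages; refcounts: pp0:1 pp1:3 pp2:1 pp3:1
Op 8: read(P1, v0) -> 163. No state change.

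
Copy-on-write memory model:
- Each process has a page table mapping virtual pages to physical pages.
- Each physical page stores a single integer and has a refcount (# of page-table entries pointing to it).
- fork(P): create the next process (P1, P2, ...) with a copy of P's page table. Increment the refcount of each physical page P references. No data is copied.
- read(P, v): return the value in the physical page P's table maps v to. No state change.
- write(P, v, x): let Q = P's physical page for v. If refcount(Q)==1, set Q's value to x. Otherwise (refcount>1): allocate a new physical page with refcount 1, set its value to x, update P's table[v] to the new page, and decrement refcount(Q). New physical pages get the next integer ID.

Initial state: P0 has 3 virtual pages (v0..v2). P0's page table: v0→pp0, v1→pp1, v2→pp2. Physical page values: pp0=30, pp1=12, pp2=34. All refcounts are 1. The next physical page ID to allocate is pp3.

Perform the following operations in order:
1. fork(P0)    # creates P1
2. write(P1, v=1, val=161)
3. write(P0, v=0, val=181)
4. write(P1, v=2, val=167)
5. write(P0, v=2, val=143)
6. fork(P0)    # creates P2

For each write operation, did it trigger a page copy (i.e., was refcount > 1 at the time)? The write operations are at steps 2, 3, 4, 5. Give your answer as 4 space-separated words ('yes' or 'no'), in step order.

Op 1: fork(P0) -> P1. 3 ppages; refcounts: pp0:2 pp1:2 pp2:2
Op 2: write(P1, v1, 161). refcount(pp1)=2>1 -> COPY to pp3. 4 ppages; refcounts: pp0:2 pp1:1 pp2:2 pp3:1
Op 3: write(P0, v0, 181). refcount(pp0)=2>1 -> COPY to pp4. 5 ppages; refcounts: pp0:1 pp1:1 pp2:2 pp3:1 pp4:1
Op 4: write(P1, v2, 167). refcount(pp2)=2>1 -> COPY to pp5. 6 ppages; refcounts: pp0:1 pp1:1 pp2:1 pp3:1 pp4:1 pp5:1
Op 5: write(P0, v2, 143). refcount(pp2)=1 -> write in place. 6 ppages; refcounts: pp0:1 pp1:1 pp2:1 pp3:1 pp4:1 pp5:1
Op 6: fork(P0) -> P2. 6 ppages; refcounts: pp0:1 pp1:2 pp2:2 pp3:1 pp4:2 pp5:1

yes yes yes no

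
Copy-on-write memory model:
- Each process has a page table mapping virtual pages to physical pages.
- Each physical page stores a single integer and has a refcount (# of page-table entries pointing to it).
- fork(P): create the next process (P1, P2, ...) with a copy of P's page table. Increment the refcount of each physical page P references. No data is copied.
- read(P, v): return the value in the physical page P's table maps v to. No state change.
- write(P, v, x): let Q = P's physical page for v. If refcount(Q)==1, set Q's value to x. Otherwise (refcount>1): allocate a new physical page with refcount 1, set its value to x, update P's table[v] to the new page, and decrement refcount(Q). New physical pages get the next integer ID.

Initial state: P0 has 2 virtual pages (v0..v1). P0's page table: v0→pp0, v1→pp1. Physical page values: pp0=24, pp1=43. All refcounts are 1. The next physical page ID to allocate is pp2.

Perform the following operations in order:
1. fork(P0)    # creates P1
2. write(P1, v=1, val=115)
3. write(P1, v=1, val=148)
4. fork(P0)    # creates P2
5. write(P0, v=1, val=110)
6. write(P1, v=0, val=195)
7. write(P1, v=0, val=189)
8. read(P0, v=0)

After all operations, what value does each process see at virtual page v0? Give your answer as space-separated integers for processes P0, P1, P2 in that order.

Op 1: fork(P0) -> P1. 2 ppages; refcounts: pp0:2 pp1:2
Op 2: write(P1, v1, 115). refcount(pp1)=2>1 -> COPY to pp2. 3 ppages; refcounts: pp0:2 pp1:1 pp2:1
Op 3: write(P1, v1, 148). refcount(pp2)=1 -> write in place. 3 ppages; refcounts: pp0:2 pp1:1 pp2:1
Op 4: fork(P0) -> P2. 3 ppages; refcounts: pp0:3 pp1:2 pp2:1
Op 5: write(P0, v1, 110). refcount(pp1)=2>1 -> COPY to pp3. 4 ppages; refcounts: pp0:3 pp1:1 pp2:1 pp3:1
Op 6: write(P1, v0, 195). refcount(pp0)=3>1 -> COPY to pp4. 5 ppages; refcounts: pp0:2 pp1:1 pp2:1 pp3:1 pp4:1
Op 7: write(P1, v0, 189). refcount(pp4)=1 -> write in place. 5 ppages; refcounts: pp0:2 pp1:1 pp2:1 pp3:1 pp4:1
Op 8: read(P0, v0) -> 24. No state change.
P0: v0 -> pp0 = 24
P1: v0 -> pp4 = 189
P2: v0 -> pp0 = 24

Answer: 24 189 24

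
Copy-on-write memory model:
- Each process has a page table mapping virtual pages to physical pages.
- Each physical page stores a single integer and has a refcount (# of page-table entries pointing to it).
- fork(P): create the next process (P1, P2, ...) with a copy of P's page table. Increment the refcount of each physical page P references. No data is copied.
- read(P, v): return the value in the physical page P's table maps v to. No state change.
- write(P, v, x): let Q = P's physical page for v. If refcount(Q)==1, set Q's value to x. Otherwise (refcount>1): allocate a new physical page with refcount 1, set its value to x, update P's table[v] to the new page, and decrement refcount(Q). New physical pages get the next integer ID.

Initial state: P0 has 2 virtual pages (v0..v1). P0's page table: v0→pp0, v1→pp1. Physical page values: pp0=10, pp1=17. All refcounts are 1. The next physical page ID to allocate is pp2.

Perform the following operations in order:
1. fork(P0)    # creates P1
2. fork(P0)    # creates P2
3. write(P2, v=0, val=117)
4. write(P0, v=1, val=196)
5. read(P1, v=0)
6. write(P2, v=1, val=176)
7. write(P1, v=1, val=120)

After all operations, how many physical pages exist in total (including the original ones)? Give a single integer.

Op 1: fork(P0) -> P1. 2 ppages; refcounts: pp0:2 pp1:2
Op 2: fork(P0) -> P2. 2 ppages; refcounts: pp0:3 pp1:3
Op 3: write(P2, v0, 117). refcount(pp0)=3>1 -> COPY to pp2. 3 ppages; refcounts: pp0:2 pp1:3 pp2:1
Op 4: write(P0, v1, 196). refcount(pp1)=3>1 -> COPY to pp3. 4 ppages; refcounts: pp0:2 pp1:2 pp2:1 pp3:1
Op 5: read(P1, v0) -> 10. No state change.
Op 6: write(P2, v1, 176). refcount(pp1)=2>1 -> COPY to pp4. 5 ppages; refcounts: pp0:2 pp1:1 pp2:1 pp3:1 pp4:1
Op 7: write(P1, v1, 120). refcount(pp1)=1 -> write in place. 5 ppages; refcounts: pp0:2 pp1:1 pp2:1 pp3:1 pp4:1

Answer: 5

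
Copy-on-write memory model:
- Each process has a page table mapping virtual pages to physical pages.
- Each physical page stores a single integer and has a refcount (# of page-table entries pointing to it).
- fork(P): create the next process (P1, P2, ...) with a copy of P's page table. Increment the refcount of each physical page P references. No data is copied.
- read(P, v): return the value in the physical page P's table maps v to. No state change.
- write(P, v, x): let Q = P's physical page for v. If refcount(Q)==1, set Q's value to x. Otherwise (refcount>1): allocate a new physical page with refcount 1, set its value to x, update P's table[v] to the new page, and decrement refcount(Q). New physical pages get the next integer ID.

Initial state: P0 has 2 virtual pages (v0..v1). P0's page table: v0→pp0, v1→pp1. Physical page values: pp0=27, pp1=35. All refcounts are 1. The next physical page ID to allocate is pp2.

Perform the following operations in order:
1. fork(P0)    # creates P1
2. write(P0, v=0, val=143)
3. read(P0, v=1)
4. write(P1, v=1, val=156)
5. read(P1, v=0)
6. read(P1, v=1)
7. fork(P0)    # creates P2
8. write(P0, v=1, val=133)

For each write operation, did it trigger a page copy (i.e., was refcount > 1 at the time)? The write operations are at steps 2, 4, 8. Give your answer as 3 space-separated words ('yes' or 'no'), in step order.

Op 1: fork(P0) -> P1. 2 ppages; refcounts: pp0:2 pp1:2
Op 2: write(P0, v0, 143). refcount(pp0)=2>1 -> COPY to pp2. 3 ppages; refcounts: pp0:1 pp1:2 pp2:1
Op 3: read(P0, v1) -> 35. No state change.
Op 4: write(P1, v1, 156). refcount(pp1)=2>1 -> COPY to pp3. 4 ppages; refcounts: pp0:1 pp1:1 pp2:1 pp3:1
Op 5: read(P1, v0) -> 27. No state change.
Op 6: read(P1, v1) -> 156. No state change.
Op 7: fork(P0) -> P2. 4 ppages; refcounts: pp0:1 pp1:2 pp2:2 pp3:1
Op 8: write(P0, v1, 133). refcount(pp1)=2>1 -> COPY to pp4. 5 ppages; refcounts: pp0:1 pp1:1 pp2:2 pp3:1 pp4:1

yes yes yes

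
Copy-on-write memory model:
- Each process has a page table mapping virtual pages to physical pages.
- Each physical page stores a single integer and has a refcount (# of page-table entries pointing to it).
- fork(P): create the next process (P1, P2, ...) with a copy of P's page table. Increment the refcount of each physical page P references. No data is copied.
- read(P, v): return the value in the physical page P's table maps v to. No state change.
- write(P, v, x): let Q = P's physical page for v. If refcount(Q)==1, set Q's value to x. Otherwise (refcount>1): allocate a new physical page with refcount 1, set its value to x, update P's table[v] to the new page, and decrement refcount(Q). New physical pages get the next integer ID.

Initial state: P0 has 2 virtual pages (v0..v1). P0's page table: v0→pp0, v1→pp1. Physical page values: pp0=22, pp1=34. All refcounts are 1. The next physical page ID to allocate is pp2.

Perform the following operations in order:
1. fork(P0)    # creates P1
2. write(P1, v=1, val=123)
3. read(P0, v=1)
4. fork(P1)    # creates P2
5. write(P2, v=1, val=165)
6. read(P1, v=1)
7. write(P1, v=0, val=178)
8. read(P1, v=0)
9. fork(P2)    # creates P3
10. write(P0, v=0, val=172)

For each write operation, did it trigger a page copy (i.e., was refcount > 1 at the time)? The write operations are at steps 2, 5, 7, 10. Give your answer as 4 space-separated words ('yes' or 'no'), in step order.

Op 1: fork(P0) -> P1. 2 ppages; refcounts: pp0:2 pp1:2
Op 2: write(P1, v1, 123). refcount(pp1)=2>1 -> COPY to pp2. 3 ppages; refcounts: pp0:2 pp1:1 pp2:1
Op 3: read(P0, v1) -> 34. No state change.
Op 4: fork(P1) -> P2. 3 ppages; refcounts: pp0:3 pp1:1 pp2:2
Op 5: write(P2, v1, 165). refcount(pp2)=2>1 -> COPY to pp3. 4 ppages; refcounts: pp0:3 pp1:1 pp2:1 pp3:1
Op 6: read(P1, v1) -> 123. No state change.
Op 7: write(P1, v0, 178). refcount(pp0)=3>1 -> COPY to pp4. 5 ppages; refcounts: pp0:2 pp1:1 pp2:1 pp3:1 pp4:1
Op 8: read(P1, v0) -> 178. No state change.
Op 9: fork(P2) -> P3. 5 ppages; refcounts: pp0:3 pp1:1 pp2:1 pp3:2 pp4:1
Op 10: write(P0, v0, 172). refcount(pp0)=3>1 -> COPY to pp5. 6 ppages; refcounts: pp0:2 pp1:1 pp2:1 pp3:2 pp4:1 pp5:1

yes yes yes yes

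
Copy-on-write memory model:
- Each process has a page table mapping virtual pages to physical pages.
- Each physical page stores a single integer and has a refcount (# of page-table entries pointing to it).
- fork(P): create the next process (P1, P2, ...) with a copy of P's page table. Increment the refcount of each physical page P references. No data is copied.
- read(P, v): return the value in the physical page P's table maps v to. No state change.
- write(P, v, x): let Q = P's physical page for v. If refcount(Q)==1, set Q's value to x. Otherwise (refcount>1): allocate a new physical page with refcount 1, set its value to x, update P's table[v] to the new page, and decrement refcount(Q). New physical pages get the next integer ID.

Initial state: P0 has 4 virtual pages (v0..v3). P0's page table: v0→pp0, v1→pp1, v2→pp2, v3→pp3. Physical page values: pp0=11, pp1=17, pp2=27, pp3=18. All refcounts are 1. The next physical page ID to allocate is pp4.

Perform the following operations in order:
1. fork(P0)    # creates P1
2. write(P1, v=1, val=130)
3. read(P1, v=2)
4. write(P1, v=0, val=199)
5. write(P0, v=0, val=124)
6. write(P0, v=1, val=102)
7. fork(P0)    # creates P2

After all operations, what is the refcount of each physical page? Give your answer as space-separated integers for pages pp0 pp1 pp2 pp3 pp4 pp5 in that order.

Answer: 2 2 3 3 1 1

Derivation:
Op 1: fork(P0) -> P1. 4 ppages; refcounts: pp0:2 pp1:2 pp2:2 pp3:2
Op 2: write(P1, v1, 130). refcount(pp1)=2>1 -> COPY to pp4. 5 ppages; refcounts: pp0:2 pp1:1 pp2:2 pp3:2 pp4:1
Op 3: read(P1, v2) -> 27. No state change.
Op 4: write(P1, v0, 199). refcount(pp0)=2>1 -> COPY to pp5. 6 ppages; refcounts: pp0:1 pp1:1 pp2:2 pp3:2 pp4:1 pp5:1
Op 5: write(P0, v0, 124). refcount(pp0)=1 -> write in place. 6 ppages; refcounts: pp0:1 pp1:1 pp2:2 pp3:2 pp4:1 pp5:1
Op 6: write(P0, v1, 102). refcount(pp1)=1 -> write in place. 6 ppages; refcounts: pp0:1 pp1:1 pp2:2 pp3:2 pp4:1 pp5:1
Op 7: fork(P0) -> P2. 6 ppages; refcounts: pp0:2 pp1:2 pp2:3 pp3:3 pp4:1 pp5:1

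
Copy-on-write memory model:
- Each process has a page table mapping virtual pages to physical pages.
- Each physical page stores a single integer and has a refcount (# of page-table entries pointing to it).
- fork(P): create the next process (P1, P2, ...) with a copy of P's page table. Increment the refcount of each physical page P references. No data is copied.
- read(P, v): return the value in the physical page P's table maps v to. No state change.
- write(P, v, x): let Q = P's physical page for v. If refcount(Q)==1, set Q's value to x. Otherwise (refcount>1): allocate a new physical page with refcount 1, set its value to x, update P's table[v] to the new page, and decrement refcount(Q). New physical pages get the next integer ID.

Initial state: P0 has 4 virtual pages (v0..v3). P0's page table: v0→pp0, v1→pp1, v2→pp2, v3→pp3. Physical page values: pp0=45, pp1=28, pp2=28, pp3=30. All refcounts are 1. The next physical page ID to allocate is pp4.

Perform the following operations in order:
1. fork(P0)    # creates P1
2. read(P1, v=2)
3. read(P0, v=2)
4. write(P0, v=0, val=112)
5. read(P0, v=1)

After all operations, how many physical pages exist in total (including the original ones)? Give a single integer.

Answer: 5

Derivation:
Op 1: fork(P0) -> P1. 4 ppages; refcounts: pp0:2 pp1:2 pp2:2 pp3:2
Op 2: read(P1, v2) -> 28. No state change.
Op 3: read(P0, v2) -> 28. No state change.
Op 4: write(P0, v0, 112). refcount(pp0)=2>1 -> COPY to pp4. 5 ppages; refcounts: pp0:1 pp1:2 pp2:2 pp3:2 pp4:1
Op 5: read(P0, v1) -> 28. No state change.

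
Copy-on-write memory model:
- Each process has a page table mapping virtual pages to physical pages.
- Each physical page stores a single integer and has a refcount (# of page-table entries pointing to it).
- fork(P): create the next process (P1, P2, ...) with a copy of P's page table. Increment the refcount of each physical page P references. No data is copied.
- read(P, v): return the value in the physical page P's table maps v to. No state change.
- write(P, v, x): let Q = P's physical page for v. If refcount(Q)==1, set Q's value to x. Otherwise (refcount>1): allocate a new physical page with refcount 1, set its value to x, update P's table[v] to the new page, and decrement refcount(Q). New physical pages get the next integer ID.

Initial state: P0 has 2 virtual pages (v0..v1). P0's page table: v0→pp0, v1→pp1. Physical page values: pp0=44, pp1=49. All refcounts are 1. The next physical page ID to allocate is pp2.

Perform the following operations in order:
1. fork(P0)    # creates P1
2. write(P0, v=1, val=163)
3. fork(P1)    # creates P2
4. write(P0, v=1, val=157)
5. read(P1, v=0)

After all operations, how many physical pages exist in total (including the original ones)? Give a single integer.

Op 1: fork(P0) -> P1. 2 ppages; refcounts: pp0:2 pp1:2
Op 2: write(P0, v1, 163). refcount(pp1)=2>1 -> COPY to pp2. 3 ppages; refcounts: pp0:2 pp1:1 pp2:1
Op 3: fork(P1) -> P2. 3 ppages; refcounts: pp0:3 pp1:2 pp2:1
Op 4: write(P0, v1, 157). refcount(pp2)=1 -> write in place. 3 ppages; refcounts: pp0:3 pp1:2 pp2:1
Op 5: read(P1, v0) -> 44. No state change.

Answer: 3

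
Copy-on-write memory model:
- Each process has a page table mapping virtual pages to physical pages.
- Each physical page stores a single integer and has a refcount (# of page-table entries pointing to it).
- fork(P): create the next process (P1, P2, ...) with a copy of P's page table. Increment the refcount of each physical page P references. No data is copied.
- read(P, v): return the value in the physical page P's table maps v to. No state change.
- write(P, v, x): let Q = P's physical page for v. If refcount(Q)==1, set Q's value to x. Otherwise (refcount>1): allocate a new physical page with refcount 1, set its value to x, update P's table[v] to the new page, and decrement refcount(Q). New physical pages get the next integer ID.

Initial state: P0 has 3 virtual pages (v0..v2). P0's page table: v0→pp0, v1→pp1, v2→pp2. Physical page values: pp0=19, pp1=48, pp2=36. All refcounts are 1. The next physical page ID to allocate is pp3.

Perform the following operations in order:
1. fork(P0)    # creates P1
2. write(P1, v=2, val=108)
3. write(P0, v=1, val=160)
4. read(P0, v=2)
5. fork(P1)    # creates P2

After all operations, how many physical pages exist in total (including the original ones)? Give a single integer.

Op 1: fork(P0) -> P1. 3 ppages; refcounts: pp0:2 pp1:2 pp2:2
Op 2: write(P1, v2, 108). refcount(pp2)=2>1 -> COPY to pp3. 4 ppages; refcounts: pp0:2 pp1:2 pp2:1 pp3:1
Op 3: write(P0, v1, 160). refcount(pp1)=2>1 -> COPY to pp4. 5 ppages; refcounts: pp0:2 pp1:1 pp2:1 pp3:1 pp4:1
Op 4: read(P0, v2) -> 36. No state change.
Op 5: fork(P1) -> P2. 5 ppages; refcounts: pp0:3 pp1:2 pp2:1 pp3:2 pp4:1

Answer: 5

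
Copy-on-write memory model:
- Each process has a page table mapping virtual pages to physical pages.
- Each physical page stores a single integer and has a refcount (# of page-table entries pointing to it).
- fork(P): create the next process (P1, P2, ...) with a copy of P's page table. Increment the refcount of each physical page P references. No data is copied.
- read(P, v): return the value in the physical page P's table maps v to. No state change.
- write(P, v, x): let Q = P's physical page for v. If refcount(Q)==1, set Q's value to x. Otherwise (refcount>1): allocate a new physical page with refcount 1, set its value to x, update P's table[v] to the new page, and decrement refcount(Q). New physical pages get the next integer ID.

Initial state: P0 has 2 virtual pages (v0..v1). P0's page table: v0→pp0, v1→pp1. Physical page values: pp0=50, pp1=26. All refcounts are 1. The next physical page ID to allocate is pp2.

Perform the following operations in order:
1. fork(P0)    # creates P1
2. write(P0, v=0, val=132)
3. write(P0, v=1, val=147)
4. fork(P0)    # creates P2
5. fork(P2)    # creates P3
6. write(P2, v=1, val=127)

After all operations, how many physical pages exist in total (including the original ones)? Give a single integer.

Answer: 5

Derivation:
Op 1: fork(P0) -> P1. 2 ppages; refcounts: pp0:2 pp1:2
Op 2: write(P0, v0, 132). refcount(pp0)=2>1 -> COPY to pp2. 3 ppages; refcounts: pp0:1 pp1:2 pp2:1
Op 3: write(P0, v1, 147). refcount(pp1)=2>1 -> COPY to pp3. 4 ppages; refcounts: pp0:1 pp1:1 pp2:1 pp3:1
Op 4: fork(P0) -> P2. 4 ppages; refcounts: pp0:1 pp1:1 pp2:2 pp3:2
Op 5: fork(P2) -> P3. 4 ppages; refcounts: pp0:1 pp1:1 pp2:3 pp3:3
Op 6: write(P2, v1, 127). refcount(pp3)=3>1 -> COPY to pp4. 5 ppages; refcounts: pp0:1 pp1:1 pp2:3 pp3:2 pp4:1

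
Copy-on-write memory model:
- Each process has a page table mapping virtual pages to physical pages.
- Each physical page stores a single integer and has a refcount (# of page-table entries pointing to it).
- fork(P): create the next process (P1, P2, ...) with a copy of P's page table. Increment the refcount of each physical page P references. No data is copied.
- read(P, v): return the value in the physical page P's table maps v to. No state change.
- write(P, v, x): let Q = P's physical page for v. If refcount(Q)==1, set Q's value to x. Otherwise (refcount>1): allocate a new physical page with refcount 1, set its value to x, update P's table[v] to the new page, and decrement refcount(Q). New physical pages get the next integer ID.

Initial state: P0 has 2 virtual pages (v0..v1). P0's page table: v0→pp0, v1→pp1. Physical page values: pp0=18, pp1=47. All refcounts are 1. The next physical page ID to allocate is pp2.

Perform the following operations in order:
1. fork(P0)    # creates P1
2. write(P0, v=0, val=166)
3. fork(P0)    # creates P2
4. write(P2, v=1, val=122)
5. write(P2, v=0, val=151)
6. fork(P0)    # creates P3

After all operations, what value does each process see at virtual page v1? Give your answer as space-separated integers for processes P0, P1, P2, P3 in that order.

Op 1: fork(P0) -> P1. 2 ppages; refcounts: pp0:2 pp1:2
Op 2: write(P0, v0, 166). refcount(pp0)=2>1 -> COPY to pp2. 3 ppages; refcounts: pp0:1 pp1:2 pp2:1
Op 3: fork(P0) -> P2. 3 ppages; refcounts: pp0:1 pp1:3 pp2:2
Op 4: write(P2, v1, 122). refcount(pp1)=3>1 -> COPY to pp3. 4 ppages; refcounts: pp0:1 pp1:2 pp2:2 pp3:1
Op 5: write(P2, v0, 151). refcount(pp2)=2>1 -> COPY to pp4. 5 ppages; refcounts: pp0:1 pp1:2 pp2:1 pp3:1 pp4:1
Op 6: fork(P0) -> P3. 5 ppages; refcounts: pp0:1 pp1:3 pp2:2 pp3:1 pp4:1
P0: v1 -> pp1 = 47
P1: v1 -> pp1 = 47
P2: v1 -> pp3 = 122
P3: v1 -> pp1 = 47

Answer: 47 47 122 47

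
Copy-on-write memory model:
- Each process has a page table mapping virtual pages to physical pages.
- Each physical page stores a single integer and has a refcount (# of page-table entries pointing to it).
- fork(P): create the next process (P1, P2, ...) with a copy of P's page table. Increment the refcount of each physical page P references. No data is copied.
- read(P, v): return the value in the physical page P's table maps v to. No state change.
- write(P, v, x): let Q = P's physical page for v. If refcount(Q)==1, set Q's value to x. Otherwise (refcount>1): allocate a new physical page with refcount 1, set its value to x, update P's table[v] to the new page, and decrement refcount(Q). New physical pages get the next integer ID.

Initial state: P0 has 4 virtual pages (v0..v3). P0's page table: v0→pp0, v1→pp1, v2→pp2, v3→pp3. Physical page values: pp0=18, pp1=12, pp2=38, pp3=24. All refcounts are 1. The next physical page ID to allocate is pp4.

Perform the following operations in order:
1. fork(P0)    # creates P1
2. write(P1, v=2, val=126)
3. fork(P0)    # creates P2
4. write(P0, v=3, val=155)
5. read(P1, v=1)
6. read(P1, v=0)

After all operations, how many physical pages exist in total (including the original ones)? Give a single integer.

Op 1: fork(P0) -> P1. 4 ppages; refcounts: pp0:2 pp1:2 pp2:2 pp3:2
Op 2: write(P1, v2, 126). refcount(pp2)=2>1 -> COPY to pp4. 5 ppages; refcounts: pp0:2 pp1:2 pp2:1 pp3:2 pp4:1
Op 3: fork(P0) -> P2. 5 ppages; refcounts: pp0:3 pp1:3 pp2:2 pp3:3 pp4:1
Op 4: write(P0, v3, 155). refcount(pp3)=3>1 -> COPY to pp5. 6 ppages; refcounts: pp0:3 pp1:3 pp2:2 pp3:2 pp4:1 pp5:1
Op 5: read(P1, v1) -> 12. No state change.
Op 6: read(P1, v0) -> 18. No state change.

Answer: 6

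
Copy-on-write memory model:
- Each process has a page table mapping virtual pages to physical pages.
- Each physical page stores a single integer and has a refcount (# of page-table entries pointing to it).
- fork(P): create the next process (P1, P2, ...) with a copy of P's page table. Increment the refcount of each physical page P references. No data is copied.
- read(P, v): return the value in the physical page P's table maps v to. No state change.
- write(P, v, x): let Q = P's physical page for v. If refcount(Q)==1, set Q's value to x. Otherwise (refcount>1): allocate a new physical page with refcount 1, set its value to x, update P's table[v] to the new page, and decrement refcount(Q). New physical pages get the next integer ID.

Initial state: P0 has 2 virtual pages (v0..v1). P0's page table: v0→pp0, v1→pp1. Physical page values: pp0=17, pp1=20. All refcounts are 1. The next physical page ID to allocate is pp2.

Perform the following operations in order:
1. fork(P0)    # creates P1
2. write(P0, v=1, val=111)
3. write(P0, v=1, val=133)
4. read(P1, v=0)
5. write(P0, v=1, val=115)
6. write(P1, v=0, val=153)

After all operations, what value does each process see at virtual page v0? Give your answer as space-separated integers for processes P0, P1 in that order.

Answer: 17 153

Derivation:
Op 1: fork(P0) -> P1. 2 ppages; refcounts: pp0:2 pp1:2
Op 2: write(P0, v1, 111). refcount(pp1)=2>1 -> COPY to pp2. 3 ppages; refcounts: pp0:2 pp1:1 pp2:1
Op 3: write(P0, v1, 133). refcount(pp2)=1 -> write in place. 3 ppages; refcounts: pp0:2 pp1:1 pp2:1
Op 4: read(P1, v0) -> 17. No state change.
Op 5: write(P0, v1, 115). refcount(pp2)=1 -> write in place. 3 ppages; refcounts: pp0:2 pp1:1 pp2:1
Op 6: write(P1, v0, 153). refcount(pp0)=2>1 -> COPY to pp3. 4 ppages; refcounts: pp0:1 pp1:1 pp2:1 pp3:1
P0: v0 -> pp0 = 17
P1: v0 -> pp3 = 153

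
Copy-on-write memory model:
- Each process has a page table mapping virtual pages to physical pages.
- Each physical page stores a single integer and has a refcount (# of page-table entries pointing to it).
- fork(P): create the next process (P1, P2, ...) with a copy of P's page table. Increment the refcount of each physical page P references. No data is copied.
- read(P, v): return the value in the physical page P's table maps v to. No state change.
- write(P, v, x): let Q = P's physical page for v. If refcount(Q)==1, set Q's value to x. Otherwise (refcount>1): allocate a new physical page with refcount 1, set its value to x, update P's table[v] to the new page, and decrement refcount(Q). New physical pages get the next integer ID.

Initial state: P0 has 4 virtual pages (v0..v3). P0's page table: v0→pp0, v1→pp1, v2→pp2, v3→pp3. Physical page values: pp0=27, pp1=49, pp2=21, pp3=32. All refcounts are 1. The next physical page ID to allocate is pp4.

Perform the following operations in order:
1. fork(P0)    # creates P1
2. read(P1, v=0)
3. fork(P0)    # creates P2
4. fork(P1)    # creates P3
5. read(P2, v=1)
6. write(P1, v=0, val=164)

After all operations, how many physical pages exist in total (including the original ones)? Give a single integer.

Op 1: fork(P0) -> P1. 4 ppages; refcounts: pp0:2 pp1:2 pp2:2 pp3:2
Op 2: read(P1, v0) -> 27. No state change.
Op 3: fork(P0) -> P2. 4 ppages; refcounts: pp0:3 pp1:3 pp2:3 pp3:3
Op 4: fork(P1) -> P3. 4 ppages; refcounts: pp0:4 pp1:4 pp2:4 pp3:4
Op 5: read(P2, v1) -> 49. No state change.
Op 6: write(P1, v0, 164). refcount(pp0)=4>1 -> COPY to pp4. 5 ppages; refcounts: pp0:3 pp1:4 pp2:4 pp3:4 pp4:1

Answer: 5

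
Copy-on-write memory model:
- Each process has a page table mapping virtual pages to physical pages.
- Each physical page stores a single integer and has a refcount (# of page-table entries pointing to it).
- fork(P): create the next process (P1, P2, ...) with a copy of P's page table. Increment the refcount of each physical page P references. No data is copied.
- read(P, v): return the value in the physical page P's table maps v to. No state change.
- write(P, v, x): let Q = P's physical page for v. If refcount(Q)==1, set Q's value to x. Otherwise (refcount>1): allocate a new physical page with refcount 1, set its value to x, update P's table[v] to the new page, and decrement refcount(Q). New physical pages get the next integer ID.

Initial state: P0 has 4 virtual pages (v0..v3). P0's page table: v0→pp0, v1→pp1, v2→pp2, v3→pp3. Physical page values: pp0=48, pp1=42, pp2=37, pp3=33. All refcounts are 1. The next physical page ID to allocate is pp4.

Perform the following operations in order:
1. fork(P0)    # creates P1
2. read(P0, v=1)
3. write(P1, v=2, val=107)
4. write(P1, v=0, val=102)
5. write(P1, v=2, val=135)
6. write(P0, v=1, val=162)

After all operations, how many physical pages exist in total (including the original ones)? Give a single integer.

Answer: 7

Derivation:
Op 1: fork(P0) -> P1. 4 ppages; refcounts: pp0:2 pp1:2 pp2:2 pp3:2
Op 2: read(P0, v1) -> 42. No state change.
Op 3: write(P1, v2, 107). refcount(pp2)=2>1 -> COPY to pp4. 5 ppages; refcounts: pp0:2 pp1:2 pp2:1 pp3:2 pp4:1
Op 4: write(P1, v0, 102). refcount(pp0)=2>1 -> COPY to pp5. 6 ppages; refcounts: pp0:1 pp1:2 pp2:1 pp3:2 pp4:1 pp5:1
Op 5: write(P1, v2, 135). refcount(pp4)=1 -> write in place. 6 ppages; refcounts: pp0:1 pp1:2 pp2:1 pp3:2 pp4:1 pp5:1
Op 6: write(P0, v1, 162). refcount(pp1)=2>1 -> COPY to pp6. 7 ppages; refcounts: pp0:1 pp1:1 pp2:1 pp3:2 pp4:1 pp5:1 pp6:1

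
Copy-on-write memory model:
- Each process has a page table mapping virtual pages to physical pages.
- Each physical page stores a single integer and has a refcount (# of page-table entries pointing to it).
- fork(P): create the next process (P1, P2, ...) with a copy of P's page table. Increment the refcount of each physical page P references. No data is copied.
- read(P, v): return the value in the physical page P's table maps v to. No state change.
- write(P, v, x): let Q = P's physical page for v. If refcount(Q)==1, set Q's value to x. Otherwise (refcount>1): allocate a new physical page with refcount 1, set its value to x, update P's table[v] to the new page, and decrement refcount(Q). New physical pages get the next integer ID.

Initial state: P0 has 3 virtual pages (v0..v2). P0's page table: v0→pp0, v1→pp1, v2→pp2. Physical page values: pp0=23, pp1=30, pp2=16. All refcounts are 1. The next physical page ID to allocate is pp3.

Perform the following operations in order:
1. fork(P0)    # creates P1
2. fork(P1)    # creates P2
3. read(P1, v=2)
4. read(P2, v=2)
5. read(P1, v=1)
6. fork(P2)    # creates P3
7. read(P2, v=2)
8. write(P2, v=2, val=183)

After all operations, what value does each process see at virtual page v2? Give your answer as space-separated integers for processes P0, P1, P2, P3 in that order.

Answer: 16 16 183 16

Derivation:
Op 1: fork(P0) -> P1. 3 ppages; refcounts: pp0:2 pp1:2 pp2:2
Op 2: fork(P1) -> P2. 3 ppages; refcounts: pp0:3 pp1:3 pp2:3
Op 3: read(P1, v2) -> 16. No state change.
Op 4: read(P2, v2) -> 16. No state change.
Op 5: read(P1, v1) -> 30. No state change.
Op 6: fork(P2) -> P3. 3 ppages; refcounts: pp0:4 pp1:4 pp2:4
Op 7: read(P2, v2) -> 16. No state change.
Op 8: write(P2, v2, 183). refcount(pp2)=4>1 -> COPY to pp3. 4 ppages; refcounts: pp0:4 pp1:4 pp2:3 pp3:1
P0: v2 -> pp2 = 16
P1: v2 -> pp2 = 16
P2: v2 -> pp3 = 183
P3: v2 -> pp2 = 16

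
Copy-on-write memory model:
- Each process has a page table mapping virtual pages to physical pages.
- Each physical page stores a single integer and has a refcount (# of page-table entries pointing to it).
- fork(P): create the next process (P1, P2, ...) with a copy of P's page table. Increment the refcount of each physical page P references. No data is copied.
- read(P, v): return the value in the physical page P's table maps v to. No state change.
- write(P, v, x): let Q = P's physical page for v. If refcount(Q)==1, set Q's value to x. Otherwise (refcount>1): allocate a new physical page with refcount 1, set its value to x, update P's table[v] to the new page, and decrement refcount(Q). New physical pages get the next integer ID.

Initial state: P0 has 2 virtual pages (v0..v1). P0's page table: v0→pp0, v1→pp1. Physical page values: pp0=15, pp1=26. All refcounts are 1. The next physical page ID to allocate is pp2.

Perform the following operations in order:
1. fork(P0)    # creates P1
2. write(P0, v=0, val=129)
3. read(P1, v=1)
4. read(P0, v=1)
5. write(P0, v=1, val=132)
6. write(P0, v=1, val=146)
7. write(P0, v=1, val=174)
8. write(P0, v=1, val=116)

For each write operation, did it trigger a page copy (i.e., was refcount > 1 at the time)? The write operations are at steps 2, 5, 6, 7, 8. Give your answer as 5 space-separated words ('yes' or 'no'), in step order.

Op 1: fork(P0) -> P1. 2 ppages; refcounts: pp0:2 pp1:2
Op 2: write(P0, v0, 129). refcount(pp0)=2>1 -> COPY to pp2. 3 ppages; refcounts: pp0:1 pp1:2 pp2:1
Op 3: read(P1, v1) -> 26. No state change.
Op 4: read(P0, v1) -> 26. No state change.
Op 5: write(P0, v1, 132). refcount(pp1)=2>1 -> COPY to pp3. 4 ppages; refcounts: pp0:1 pp1:1 pp2:1 pp3:1
Op 6: write(P0, v1, 146). refcount(pp3)=1 -> write in place. 4 ppages; refcounts: pp0:1 pp1:1 pp2:1 pp3:1
Op 7: write(P0, v1, 174). refcount(pp3)=1 -> write in place. 4 ppages; refcounts: pp0:1 pp1:1 pp2:1 pp3:1
Op 8: write(P0, v1, 116). refcount(pp3)=1 -> write in place. 4 ppages; refcounts: pp0:1 pp1:1 pp2:1 pp3:1

yes yes no no no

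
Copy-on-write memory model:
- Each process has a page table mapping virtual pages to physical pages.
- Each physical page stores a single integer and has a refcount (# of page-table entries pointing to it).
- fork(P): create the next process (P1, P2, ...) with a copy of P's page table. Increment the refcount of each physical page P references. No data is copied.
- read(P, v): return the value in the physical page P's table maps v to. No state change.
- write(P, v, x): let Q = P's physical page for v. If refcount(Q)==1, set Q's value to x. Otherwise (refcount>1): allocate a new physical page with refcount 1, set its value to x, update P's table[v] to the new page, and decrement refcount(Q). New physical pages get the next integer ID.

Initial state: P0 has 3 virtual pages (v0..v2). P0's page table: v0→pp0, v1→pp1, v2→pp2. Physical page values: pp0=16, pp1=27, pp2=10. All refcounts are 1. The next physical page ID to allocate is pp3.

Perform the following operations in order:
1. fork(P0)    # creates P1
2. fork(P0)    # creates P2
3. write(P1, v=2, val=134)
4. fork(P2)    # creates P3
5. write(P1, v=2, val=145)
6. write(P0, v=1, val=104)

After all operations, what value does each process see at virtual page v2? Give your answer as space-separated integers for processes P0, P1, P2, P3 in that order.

Op 1: fork(P0) -> P1. 3 ppages; refcounts: pp0:2 pp1:2 pp2:2
Op 2: fork(P0) -> P2. 3 ppages; refcounts: pp0:3 pp1:3 pp2:3
Op 3: write(P1, v2, 134). refcount(pp2)=3>1 -> COPY to pp3. 4 ppages; refcounts: pp0:3 pp1:3 pp2:2 pp3:1
Op 4: fork(P2) -> P3. 4 ppages; refcounts: pp0:4 pp1:4 pp2:3 pp3:1
Op 5: write(P1, v2, 145). refcount(pp3)=1 -> write in place. 4 ppages; refcounts: pp0:4 pp1:4 pp2:3 pp3:1
Op 6: write(P0, v1, 104). refcount(pp1)=4>1 -> COPY to pp4. 5 ppages; refcounts: pp0:4 pp1:3 pp2:3 pp3:1 pp4:1
P0: v2 -> pp2 = 10
P1: v2 -> pp3 = 145
P2: v2 -> pp2 = 10
P3: v2 -> pp2 = 10

Answer: 10 145 10 10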